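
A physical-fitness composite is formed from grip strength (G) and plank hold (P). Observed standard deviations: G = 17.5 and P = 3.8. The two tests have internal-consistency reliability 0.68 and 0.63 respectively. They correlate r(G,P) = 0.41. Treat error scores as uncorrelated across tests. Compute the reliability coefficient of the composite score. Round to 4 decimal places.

0.7246

Var(G+P) = 17.5² + 3.8² + 2·[17.5·3.8·0.41] = 320.69 + 54.53 = 375.22.
Because errors are independent across components, Cov(Tᵢ,Tⱼ) = Cov(Xᵢ,Xⱼ); the off-diagonal part of the true-score variance is the same as above.
True-score variance = [17.5²·0.68 + 3.8²·0.63] + 54.53 = 217.347 + 54.53 = 271.877.
Reliability = 271.877 / 375.22 = 0.7246.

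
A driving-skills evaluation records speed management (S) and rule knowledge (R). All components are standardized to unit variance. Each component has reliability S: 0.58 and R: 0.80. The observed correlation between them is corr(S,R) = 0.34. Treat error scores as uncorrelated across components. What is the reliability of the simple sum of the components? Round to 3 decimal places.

0.769

Var(S+R) = 2 + 2·[0.34] = 2 + 0.68 = 2.68.
Because errors are independent across components, Cov(Tᵢ,Tⱼ) = Cov(Xᵢ,Xⱼ); the off-diagonal part of the true-score variance is the same as above.
True-score variance = [0.58 + 0.80] + 0.68 = 1.38 + 0.68 = 2.06.
Reliability = 2.06 / 2.68 = 0.769.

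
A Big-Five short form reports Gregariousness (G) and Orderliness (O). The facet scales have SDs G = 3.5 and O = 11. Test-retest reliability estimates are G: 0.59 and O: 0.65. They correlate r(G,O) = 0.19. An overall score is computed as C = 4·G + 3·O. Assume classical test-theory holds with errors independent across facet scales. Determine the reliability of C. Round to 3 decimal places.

Var(C) = 4²·3.5² + 3²·11² + 2·[12·3.5·11·0.19] = 1285 + 175.56 = 1460.56.
With uncorrelated errors the cross-covariances are all true-score covariance, so they carry over unchanged; only the diagonal terms shrink to ρᵢσᵢ².
True-score variance = [4²·3.5²·0.59 + 3²·11²·0.65] + 175.56 = 823.49 + 175.56 = 999.05.
Reliability = 999.05 / 1460.56 = 0.684.

0.684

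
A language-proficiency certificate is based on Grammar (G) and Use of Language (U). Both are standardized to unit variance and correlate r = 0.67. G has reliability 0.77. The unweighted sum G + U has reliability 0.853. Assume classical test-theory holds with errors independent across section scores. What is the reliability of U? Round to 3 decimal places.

0.739

Var(G+U) = 2 + 2·0.67 = 3.340.
True-score variance = ρ_G + ρ_U + 2·0.67, so 0.853 = (0.77 + ρ_U + 1.34) / 3.340.
ρ_U = 0.853·3.340 − 0.77 − 1.34 = 0.739.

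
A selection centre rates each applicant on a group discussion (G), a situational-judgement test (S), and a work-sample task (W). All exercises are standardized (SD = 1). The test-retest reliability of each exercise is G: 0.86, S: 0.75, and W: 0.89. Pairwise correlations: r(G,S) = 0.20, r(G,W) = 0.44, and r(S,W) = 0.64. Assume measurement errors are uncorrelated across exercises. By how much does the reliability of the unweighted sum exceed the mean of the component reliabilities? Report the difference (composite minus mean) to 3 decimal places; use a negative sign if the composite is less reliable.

Var(sum) = 3 + 2.56 = 5.56; true-score variance = 2.5 + 2.56 = 5.06; composite reliability = 0.9101.
Mean component reliability = 0.8333.
Difference = 0.9101 − 0.8333 = 0.077.

0.077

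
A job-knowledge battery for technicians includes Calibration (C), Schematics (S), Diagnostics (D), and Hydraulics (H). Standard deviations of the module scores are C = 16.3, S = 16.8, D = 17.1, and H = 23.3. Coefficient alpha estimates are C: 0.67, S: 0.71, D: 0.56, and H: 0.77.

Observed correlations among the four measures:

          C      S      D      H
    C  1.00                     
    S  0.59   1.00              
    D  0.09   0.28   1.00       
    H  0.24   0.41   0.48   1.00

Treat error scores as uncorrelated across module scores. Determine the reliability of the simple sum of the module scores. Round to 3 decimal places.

Var(C+S+D+H) = 16.3² + 16.8² + 17.1² + 23.3² + 2·[16.3·16.8·0.59 + 16.3·17.1·0.09 + 16.3·23.3·0.24 + 16.8·17.1·0.28 + 16.8·23.3·0.41 + 17.1·23.3·0.48] = 1383.23 + 1419.95 = 2803.18.
With uncorrelated errors the cross-covariances are all true-score covariance, so they carry over unchanged; only the diagonal terms shrink to ρᵢσᵢ².
True-score variance = [16.3²·0.67 + 16.8²·0.71 + 17.1²·0.56 + 23.3²·0.77] + 1419.95 = 960.178 + 1419.95 = 2380.13.
Reliability = 2380.13 / 2803.18 = 0.849.

0.849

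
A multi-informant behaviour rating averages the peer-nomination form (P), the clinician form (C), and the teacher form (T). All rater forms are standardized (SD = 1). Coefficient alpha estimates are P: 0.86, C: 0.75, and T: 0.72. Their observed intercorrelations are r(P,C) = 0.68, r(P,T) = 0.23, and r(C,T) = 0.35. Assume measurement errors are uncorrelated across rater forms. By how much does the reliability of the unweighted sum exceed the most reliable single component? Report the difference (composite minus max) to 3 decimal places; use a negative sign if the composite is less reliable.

Var(sum) = 3 + 2.52 = 5.52; true-score variance = 2.33 + 2.52 = 4.85; composite reliability = 0.8786.
Max component reliability = 0.8600.
Difference = 0.8786 − 0.8600 = 0.019.

0.019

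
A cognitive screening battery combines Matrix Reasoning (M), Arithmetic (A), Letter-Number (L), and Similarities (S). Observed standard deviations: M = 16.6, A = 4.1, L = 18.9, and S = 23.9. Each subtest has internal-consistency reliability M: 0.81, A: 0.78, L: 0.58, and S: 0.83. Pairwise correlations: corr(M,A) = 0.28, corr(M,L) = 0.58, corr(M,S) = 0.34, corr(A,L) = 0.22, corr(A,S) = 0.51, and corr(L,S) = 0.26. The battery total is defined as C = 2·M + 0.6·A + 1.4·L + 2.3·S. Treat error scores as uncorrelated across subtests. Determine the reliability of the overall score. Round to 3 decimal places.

Var(C) = 2²·16.6² + 0.6²·4.1² + 1.4²·18.9² + 2.3²·23.9² + 2·[1.2·16.6·4.1·0.28 + 2.8·16.6·18.9·0.58 + 4.6·16.6·23.9·0.34 + 0.84·4.1·18.9·0.22 + 1.38·4.1·23.9·0.51 + 3.22·18.9·23.9·0.26] = 4830.12 + 3228.68 = 8058.8.
Because errors are independent across components, Cov(Tᵢ,Tⱼ) = Cov(Xᵢ,Xⱼ); the off-diagonal part of the true-score variance is the same as above.
True-score variance = [2²·16.6²·0.81 + 0.6²·4.1²·0.78 + 1.4²·18.9²·0.58 + 2.3²·23.9²·0.83] + 3228.68 = 3811.62 + 3228.68 = 7040.3.
Reliability = 7040.3 / 8058.8 = 0.874.

0.874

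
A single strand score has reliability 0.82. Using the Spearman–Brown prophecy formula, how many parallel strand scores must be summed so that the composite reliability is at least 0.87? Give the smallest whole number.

2

k ≥ ρ*(1−ρ₁)/(ρ₁(1−ρ*)) = 0.87·0.18 / (0.82·0.13) = 1.469.
Smallest integer k = 2.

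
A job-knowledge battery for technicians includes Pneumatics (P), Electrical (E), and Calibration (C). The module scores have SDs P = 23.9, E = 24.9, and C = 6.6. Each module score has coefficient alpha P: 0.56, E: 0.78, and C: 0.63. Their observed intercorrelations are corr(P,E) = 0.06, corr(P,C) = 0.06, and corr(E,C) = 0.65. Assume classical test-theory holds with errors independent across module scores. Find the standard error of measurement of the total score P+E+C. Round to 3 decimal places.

Var(total) = 1234.78 + 303.984 = 1538.76.
True-score variance = 830.928 + 303.984 = 1134.91, so reliability = 0.7375.
Error variance = 1538.76 − 1134.91 = 403.852; SEM = √403.852 = 20.096.

20.096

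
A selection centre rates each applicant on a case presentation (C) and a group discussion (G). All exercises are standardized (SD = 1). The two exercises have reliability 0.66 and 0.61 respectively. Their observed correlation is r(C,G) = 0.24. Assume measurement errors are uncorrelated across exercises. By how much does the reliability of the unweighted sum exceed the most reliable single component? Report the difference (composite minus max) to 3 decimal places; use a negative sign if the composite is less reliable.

0.046

Var(sum) = 2 + 0.48 = 2.48; true-score variance = 1.27 + 0.48 = 1.75; composite reliability = 0.7056.
Max component reliability = 0.6600.
Difference = 0.7056 − 0.6600 = 0.046.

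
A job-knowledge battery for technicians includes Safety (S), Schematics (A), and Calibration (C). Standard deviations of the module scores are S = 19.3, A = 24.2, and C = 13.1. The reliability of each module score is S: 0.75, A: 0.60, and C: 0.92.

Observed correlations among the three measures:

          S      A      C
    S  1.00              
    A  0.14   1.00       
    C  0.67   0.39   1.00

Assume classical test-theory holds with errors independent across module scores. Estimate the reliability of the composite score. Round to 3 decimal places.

0.815

Var(S+A+C) = 19.3² + 24.2² + 13.1² + 2·[19.3·24.2·0.14 + 19.3·13.1·0.67 + 24.2·13.1·0.39] = 1129.74 + 716.845 = 1846.58.
With uncorrelated errors the cross-covariances are all true-score covariance, so they carry over unchanged; only the diagonal terms shrink to ρᵢσᵢ².
True-score variance = [19.3²·0.75 + 24.2²·0.60 + 13.1²·0.92] + 716.845 = 788.633 + 716.845 = 1505.48.
Reliability = 1505.48 / 1846.58 = 0.815.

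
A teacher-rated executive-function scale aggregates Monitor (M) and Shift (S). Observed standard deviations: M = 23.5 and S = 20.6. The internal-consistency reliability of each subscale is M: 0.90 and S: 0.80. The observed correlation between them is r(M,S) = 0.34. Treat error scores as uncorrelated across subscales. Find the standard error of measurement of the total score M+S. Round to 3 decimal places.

Var(total) = 976.61 + 329.188 = 1305.8.
True-score variance = 836.513 + 329.188 = 1165.7, so reliability = 0.8927.
Error variance = 1305.8 − 1165.7 = 140.097; SEM = √140.097 = 11.836.

11.836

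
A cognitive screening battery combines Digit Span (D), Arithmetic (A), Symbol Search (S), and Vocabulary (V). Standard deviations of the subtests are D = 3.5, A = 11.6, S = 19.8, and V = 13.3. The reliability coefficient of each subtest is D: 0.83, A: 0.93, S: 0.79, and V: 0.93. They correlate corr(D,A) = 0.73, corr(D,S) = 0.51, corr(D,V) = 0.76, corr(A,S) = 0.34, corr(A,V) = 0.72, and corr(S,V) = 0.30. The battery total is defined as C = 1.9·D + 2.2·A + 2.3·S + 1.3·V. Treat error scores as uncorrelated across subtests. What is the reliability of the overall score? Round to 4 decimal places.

Var(C) = 1.9²·3.5² + 2.2²·11.6² + 2.3²·19.8² + 1.3²·13.3² + 2·[4.18·3.5·11.6·0.73 + 4.37·3.5·19.8·0.51 + 2.47·3.5·13.3·0.76 + 5.06·11.6·19.8·0.34 + 2.86·11.6·13.3·0.72 + 2.99·19.8·13.3·0.30] = 3068.33 + 2629.54 = 5697.87.
Because errors are independent across components, Cov(Tᵢ,Tⱼ) = Cov(Xᵢ,Xⱼ); the off-diagonal part of the true-score variance is the same as above.
True-score variance = [1.9²·3.5²·0.83 + 2.2²·11.6²·0.93 + 2.3²·19.8²·0.79 + 1.3²·13.3²·0.93] + 2629.54 = 2558.78 + 2629.54 = 5188.32.
Reliability = 5188.32 / 5697.87 = 0.9106.

0.9106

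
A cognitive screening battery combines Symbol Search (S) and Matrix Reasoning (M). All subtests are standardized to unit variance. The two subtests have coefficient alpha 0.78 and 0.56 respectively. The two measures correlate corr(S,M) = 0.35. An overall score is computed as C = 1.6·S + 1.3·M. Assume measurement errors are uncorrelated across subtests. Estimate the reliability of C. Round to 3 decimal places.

0.771

Var(C) = 1.6² + 1.3² + 2·[2.08·0.35] = 4.25 + 1.456 = 5.706.
With uncorrelated errors the cross-covariances are all true-score covariance, so they carry over unchanged; only the diagonal terms shrink to ρᵢσᵢ².
True-score variance = [1.6²·0.78 + 1.3²·0.56] + 1.456 = 2.9432 + 1.456 = 4.3992.
Reliability = 4.3992 / 5.706 = 0.771.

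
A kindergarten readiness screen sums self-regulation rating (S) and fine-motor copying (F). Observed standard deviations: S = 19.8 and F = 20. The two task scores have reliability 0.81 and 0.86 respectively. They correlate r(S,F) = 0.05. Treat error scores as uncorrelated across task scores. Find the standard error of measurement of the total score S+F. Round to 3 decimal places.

11.423

Var(total) = 792.04 + 39.6 = 831.64.
True-score variance = 661.552 + 39.6 = 701.152, so reliability = 0.8431.
Error variance = 831.64 − 701.152 = 130.488; SEM = √130.488 = 11.423.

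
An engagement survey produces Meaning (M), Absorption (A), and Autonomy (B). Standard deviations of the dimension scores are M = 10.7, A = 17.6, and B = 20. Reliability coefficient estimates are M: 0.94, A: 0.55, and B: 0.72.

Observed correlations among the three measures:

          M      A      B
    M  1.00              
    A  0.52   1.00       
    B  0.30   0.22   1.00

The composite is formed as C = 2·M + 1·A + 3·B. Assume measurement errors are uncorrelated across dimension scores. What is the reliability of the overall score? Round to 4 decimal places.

Var(C) = 2²·10.7² + 17.6² + 3²·20² + 2·[2·10.7·17.6·0.52 + 6·10.7·20·0.30 + 3·17.6·20·0.22] = 4367.72 + 1626.75 = 5994.47.
With uncorrelated errors the cross-covariances are all true-score covariance, so they carry over unchanged; only the diagonal terms shrink to ρᵢσᵢ².
True-score variance = [2²·10.7²·0.94 + 17.6²·0.55 + 3²·20²·0.72] + 1626.75 = 3192.85 + 1626.75 = 4819.6.
Reliability = 4819.6 / 5994.47 = 0.8040.

0.8040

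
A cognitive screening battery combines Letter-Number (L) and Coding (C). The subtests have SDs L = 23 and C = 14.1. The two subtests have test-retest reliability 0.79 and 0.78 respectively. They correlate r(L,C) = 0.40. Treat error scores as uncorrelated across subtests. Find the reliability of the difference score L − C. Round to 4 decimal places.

Var(L−C) = 23² + 14.1² − 2·23·14.1·0.40 = 727.81 − 259.44 = 468.37.
With uncorrelated errors the cross-covariances are all true-score covariance, so they carry over unchanged; only the diagonal terms shrink to ρᵢσᵢ².
True-score variance = [23²·0.79 + 14.1²·0.78] − 259.44 = 572.982 − 259.44 = 313.542.
Reliability = 313.542 / 468.37 = 0.6694.

0.6694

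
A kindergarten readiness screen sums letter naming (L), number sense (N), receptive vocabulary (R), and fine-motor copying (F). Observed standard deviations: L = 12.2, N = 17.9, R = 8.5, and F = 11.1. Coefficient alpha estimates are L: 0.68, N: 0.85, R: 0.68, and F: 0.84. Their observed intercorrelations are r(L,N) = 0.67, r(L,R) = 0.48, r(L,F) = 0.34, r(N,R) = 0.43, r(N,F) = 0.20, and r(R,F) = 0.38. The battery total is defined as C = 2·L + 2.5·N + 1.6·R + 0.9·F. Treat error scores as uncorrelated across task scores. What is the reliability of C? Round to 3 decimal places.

Var(C) = 2²·12.2² + 2.5²·17.9² + 1.6²·8.5² + 0.9²·11.1² + 2·[5·12.2·17.9·0.67 + 3.2·12.2·8.5·0.48 + 1.8·12.2·11.1·0.34 + 4·17.9·8.5·0.43 + 2.25·17.9·11.1·0.20 + 1.44·8.5·11.1·0.38] = 2882.68 + 2752.94 = 5635.62.
With uncorrelated errors the cross-covariances are all true-score covariance, so they carry over unchanged; only the diagonal terms shrink to ρᵢσᵢ².
True-score variance = [2²·12.2²·0.68 + 2.5²·17.9²·0.85 + 1.6²·8.5²·0.68 + 0.9²·11.1²·0.84] + 2752.94 = 2316.63 + 2752.94 = 5069.57.
Reliability = 5069.57 / 5635.62 = 0.900.

0.900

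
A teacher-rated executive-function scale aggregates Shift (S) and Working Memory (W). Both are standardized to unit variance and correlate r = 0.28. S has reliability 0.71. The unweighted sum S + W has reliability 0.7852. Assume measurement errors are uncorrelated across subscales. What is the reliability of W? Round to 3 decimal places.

Var(S+W) = 2 + 2·0.28 = 2.560.
True-score variance = ρ_S + ρ_W + 2·0.28, so 0.7852 = (0.71 + ρ_W + 0.56) / 2.560.
ρ_W = 0.7852·2.560 − 0.71 − 0.56 = 0.740.

0.740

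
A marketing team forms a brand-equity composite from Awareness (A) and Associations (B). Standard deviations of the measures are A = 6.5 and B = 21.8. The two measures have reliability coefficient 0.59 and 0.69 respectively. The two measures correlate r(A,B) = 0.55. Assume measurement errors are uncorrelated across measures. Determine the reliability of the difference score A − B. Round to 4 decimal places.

Var(A−B) = 6.5² + 21.8² − 2·6.5·21.8·0.55 = 517.49 − 155.87 = 361.62.
With uncorrelated errors the cross-covariances are all true-score covariance, so they carry over unchanged; only the diagonal terms shrink to ρᵢσᵢ².
True-score variance = [6.5²·0.59 + 21.8²·0.69] − 155.87 = 352.843 − 155.87 = 196.973.
Reliability = 196.973 / 361.62 = 0.5447.

0.5447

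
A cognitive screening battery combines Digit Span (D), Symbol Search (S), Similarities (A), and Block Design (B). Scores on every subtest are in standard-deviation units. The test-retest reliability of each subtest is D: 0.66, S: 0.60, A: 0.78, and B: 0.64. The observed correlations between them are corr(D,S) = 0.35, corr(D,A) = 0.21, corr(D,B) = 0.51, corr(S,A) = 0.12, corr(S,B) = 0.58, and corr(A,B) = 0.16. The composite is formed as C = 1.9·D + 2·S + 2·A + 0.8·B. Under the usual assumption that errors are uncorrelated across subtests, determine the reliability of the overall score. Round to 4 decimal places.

Var(C) = 1.9² + 2² + 2² + 0.8² + 2·[3.8·0.35 + 3.8·0.21 + 1.52·0.51 + 4·0.12 + 1.6·0.58 + 1.6·0.16] = 12.25 + 9.1344 = 21.3844.
Because errors are independent across components, Cov(Tᵢ,Tⱼ) = Cov(Xᵢ,Xⱼ); the off-diagonal part of the true-score variance is the same as above.
True-score variance = [1.9²·0.66 + 2²·0.60 + 2²·0.78 + 0.8²·0.64] + 9.1344 = 8.3122 + 9.1344 = 17.4466.
Reliability = 17.4466 / 21.3844 = 0.8159.

0.8159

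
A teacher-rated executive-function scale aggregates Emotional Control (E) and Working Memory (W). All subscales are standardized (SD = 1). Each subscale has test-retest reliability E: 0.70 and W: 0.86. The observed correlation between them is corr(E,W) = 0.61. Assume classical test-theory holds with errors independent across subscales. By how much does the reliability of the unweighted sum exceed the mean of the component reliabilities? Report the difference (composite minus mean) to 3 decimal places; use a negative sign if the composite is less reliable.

Var(sum) = 2 + 1.22 = 3.22; true-score variance = 1.56 + 1.22 = 2.78; composite reliability = 0.8634.
Mean component reliability = 0.7800.
Difference = 0.8634 − 0.7800 = 0.083.

0.083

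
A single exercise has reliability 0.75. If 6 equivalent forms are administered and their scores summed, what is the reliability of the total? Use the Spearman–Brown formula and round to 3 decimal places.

0.947

ρ_k = kρ / (1 + (k−1)ρ) = 6·0.75 / (1 + 5·0.75) = 4.500 / 4.750 = 0.947.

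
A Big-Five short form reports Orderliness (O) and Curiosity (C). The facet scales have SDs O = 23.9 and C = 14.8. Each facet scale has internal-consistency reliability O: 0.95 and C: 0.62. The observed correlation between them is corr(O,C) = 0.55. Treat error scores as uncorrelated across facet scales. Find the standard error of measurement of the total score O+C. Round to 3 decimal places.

10.573

Var(total) = 790.25 + 389.092 = 1179.34.
True-score variance = 678.454 + 389.092 = 1067.55, so reliability = 0.9052.
Error variance = 1179.34 − 1067.55 = 111.796; SEM = √111.796 = 10.573.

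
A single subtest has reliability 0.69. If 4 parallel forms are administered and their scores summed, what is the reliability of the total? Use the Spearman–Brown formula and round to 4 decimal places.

ρ_k = kρ / (1 + (k−1)ρ) = 4·0.69 / (1 + 3·0.69) = 2.760 / 3.070 = 0.8990.

0.8990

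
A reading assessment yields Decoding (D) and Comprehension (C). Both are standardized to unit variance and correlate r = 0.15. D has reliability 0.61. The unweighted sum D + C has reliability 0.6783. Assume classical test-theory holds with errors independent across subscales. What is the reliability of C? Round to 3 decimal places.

Var(D+C) = 2 + 2·0.15 = 2.300.
True-score variance = ρ_D + ρ_C + 2·0.15, so 0.6783 = (0.61 + ρ_C + 0.30) / 2.300.
ρ_C = 0.6783·2.300 − 0.61 − 0.30 = 0.650.

0.650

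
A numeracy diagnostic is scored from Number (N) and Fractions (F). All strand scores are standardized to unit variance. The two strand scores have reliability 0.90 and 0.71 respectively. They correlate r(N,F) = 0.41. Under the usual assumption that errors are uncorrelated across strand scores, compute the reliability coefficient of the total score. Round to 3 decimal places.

0.862

Var(N+F) = 2 + 2·[0.41] = 2 + 0.82 = 2.82.
With uncorrelated errors the cross-covariances are all true-score covariance, so they carry over unchanged; only the diagonal terms shrink to ρᵢσᵢ².
True-score variance = [0.90 + 0.71] + 0.82 = 1.61 + 0.82 = 2.43.
Reliability = 2.43 / 2.82 = 0.862.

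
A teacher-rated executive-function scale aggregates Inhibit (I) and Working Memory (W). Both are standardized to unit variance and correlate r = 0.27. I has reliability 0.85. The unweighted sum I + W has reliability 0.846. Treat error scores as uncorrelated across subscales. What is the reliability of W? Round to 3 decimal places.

0.759

Var(I+W) = 2 + 2·0.27 = 2.540.
True-score variance = ρ_I + ρ_W + 2·0.27, so 0.846 = (0.85 + ρ_W + 0.54) / 2.540.
ρ_W = 0.846·2.540 − 0.85 − 0.54 = 0.759.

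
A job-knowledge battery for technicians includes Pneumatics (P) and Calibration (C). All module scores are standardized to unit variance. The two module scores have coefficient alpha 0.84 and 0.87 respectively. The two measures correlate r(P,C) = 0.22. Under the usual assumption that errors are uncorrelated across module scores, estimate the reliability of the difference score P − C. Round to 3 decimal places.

Var(P−C) = 1 + 1 − 2·0.22 = 2 − 0.44 = 1.56.
Because errors are independent across components, Cov(Tᵢ,Tⱼ) = Cov(Xᵢ,Xⱼ); the off-diagonal part of the true-score variance is the same as above.
True-score variance = [0.84 + 0.87] − 0.44 = 1.71 − 0.44 = 1.27.
Reliability = 1.27 / 1.56 = 0.814.

0.814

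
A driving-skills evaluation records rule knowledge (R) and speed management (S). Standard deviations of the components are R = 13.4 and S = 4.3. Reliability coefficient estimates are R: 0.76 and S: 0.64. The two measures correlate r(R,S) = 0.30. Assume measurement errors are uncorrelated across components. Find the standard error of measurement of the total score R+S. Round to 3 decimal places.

Var(total) = 198.05 + 34.572 = 232.622.
True-score variance = 148.299 + 34.572 = 182.871, so reliability = 0.7861.
Error variance = 232.622 − 182.871 = 49.7508; SEM = √49.7508 = 7.053.

7.053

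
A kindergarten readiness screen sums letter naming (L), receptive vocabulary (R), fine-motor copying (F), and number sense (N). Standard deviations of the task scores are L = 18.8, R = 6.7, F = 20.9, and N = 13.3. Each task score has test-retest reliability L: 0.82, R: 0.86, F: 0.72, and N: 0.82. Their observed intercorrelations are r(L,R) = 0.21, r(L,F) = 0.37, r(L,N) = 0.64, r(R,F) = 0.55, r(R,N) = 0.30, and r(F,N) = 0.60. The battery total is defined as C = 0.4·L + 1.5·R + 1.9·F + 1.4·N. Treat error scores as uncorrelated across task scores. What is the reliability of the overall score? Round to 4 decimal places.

Var(C) = 0.4²·18.8² + 1.5²·6.7² + 1.9²·20.9² + 1.4²·13.3² + 2·[0.6·18.8·6.7·0.21 + 0.76·18.8·20.9·0.37 + 0.56·18.8·13.3·0.64 + 2.85·6.7·20.9·0.55 + 2.1·6.7·13.3·0.30 + 2.66·20.9·13.3·0.60] = 2081.14 + 1870.5 = 3951.64.
Under uncorrelated errors the observed covariances equal the true-score covariances, so only the own-variance terms attenuate.
True-score variance = [0.4²·18.8²·0.82 + 1.5²·6.7²·0.86 + 1.9²·20.9²·0.72 + 1.4²·13.3²·0.82] + 1870.5 = 1552.89 + 1870.5 = 3423.39.
Reliability = 3423.39 / 3951.64 = 0.8663.

0.8663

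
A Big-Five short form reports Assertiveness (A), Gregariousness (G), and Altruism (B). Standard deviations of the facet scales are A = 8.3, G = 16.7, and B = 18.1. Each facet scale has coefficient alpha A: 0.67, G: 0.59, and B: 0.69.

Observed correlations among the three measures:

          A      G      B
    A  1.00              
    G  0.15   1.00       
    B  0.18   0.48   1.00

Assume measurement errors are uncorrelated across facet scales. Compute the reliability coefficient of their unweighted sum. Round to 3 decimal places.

0.775

Var(A+G+B) = 8.3² + 16.7² + 18.1² + 2·[8.3·16.7·0.15 + 8.3·18.1·0.18 + 16.7·18.1·0.48] = 675.39 + 385.845 = 1061.24.
Under uncorrelated errors the observed covariances equal the true-score covariances, so only the own-variance terms attenuate.
True-score variance = [8.3²·0.67 + 16.7²·0.59 + 18.1²·0.69] + 385.845 = 436.752 + 385.845 = 822.597.
Reliability = 822.597 / 1061.24 = 0.775.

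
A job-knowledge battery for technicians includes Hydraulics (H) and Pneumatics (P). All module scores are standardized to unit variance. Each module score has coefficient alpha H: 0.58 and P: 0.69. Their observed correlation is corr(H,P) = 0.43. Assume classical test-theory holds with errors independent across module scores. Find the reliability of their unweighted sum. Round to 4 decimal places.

0.7448

Var(H+P) = 2 + 2·[0.43] = 2 + 0.86 = 2.86.
With uncorrelated errors the cross-covariances are all true-score covariance, so they carry over unchanged; only the diagonal terms shrink to ρᵢσᵢ².
True-score variance = [0.58 + 0.69] + 0.86 = 1.27 + 0.86 = 2.13.
Reliability = 2.13 / 2.86 = 0.7448.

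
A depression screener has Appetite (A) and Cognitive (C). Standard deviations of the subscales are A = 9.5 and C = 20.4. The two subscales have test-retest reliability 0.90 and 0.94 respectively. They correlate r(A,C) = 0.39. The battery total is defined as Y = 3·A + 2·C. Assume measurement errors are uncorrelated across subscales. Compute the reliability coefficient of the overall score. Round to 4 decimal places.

Var(Y) = 3²·9.5² + 2²·20.4² + 2·[6·9.5·20.4·0.39] = 2476.89 + 906.984 = 3383.87.
With uncorrelated errors the cross-covariances are all true-score covariance, so they carry over unchanged; only the diagonal terms shrink to ρᵢσᵢ².
True-score variance = [3²·9.5²·0.90 + 2²·20.4²·0.94] + 906.984 = 2295.79 + 906.984 = 3202.77.
Reliability = 3202.77 / 3383.87 = 0.9465.

0.9465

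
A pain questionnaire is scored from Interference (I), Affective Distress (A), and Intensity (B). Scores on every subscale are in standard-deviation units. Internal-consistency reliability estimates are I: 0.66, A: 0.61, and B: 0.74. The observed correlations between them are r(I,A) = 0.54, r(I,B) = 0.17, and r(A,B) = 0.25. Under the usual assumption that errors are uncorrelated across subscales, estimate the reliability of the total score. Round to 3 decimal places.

Var(I+A+B) = 3 + 2·[0.54 + 0.17 + 0.25] = 3 + 1.92 = 4.92.
Because errors are independent across components, Cov(Tᵢ,Tⱼ) = Cov(Xᵢ,Xⱼ); the off-diagonal part of the true-score variance is the same as above.
True-score variance = [0.66 + 0.61 + 0.74] + 1.92 = 2.01 + 1.92 = 3.93.
Reliability = 3.93 / 4.92 = 0.799.

0.799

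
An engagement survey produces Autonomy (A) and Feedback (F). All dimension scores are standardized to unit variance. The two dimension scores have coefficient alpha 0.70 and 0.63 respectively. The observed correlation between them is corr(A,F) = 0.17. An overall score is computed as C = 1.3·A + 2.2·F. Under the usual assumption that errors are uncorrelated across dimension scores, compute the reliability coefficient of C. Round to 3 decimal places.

0.694

Var(C) = 1.3² + 2.2² + 2·[2.86·0.17] = 6.53 + 0.9724 = 7.5024.
Under uncorrelated errors the observed covariances equal the true-score covariances, so only the own-variance terms attenuate.
True-score variance = [1.3²·0.70 + 2.2²·0.63] + 0.9724 = 4.2322 + 0.9724 = 5.2046.
Reliability = 5.2046 / 7.5024 = 0.694.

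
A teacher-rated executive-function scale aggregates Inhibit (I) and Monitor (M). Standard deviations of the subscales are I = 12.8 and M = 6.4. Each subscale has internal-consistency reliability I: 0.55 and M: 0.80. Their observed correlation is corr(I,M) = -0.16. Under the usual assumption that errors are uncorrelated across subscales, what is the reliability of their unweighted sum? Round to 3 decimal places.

0.541

Var(I+M) = 12.8² + 6.4² + 2·[12.8·6.4·(-0.16)] = 204.8 − 26.2144 = 178.586.
With uncorrelated errors the cross-covariances are all true-score covariance, so they carry over unchanged; only the diagonal terms shrink to ρᵢσᵢ².
True-score variance = [12.8²·0.55 + 6.4²·0.80] − 26.2144 = 122.88 − 26.2144 = 96.6656.
Reliability = 96.6656 / 178.586 = 0.541.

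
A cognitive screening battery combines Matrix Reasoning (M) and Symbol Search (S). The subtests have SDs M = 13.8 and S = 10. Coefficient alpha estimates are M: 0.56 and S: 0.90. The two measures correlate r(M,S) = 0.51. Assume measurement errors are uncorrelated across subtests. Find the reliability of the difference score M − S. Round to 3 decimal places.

Var(M−S) = 13.8² + 10² − 2·13.8·10·0.51 = 290.44 − 140.76 = 149.68.
Because errors are independent across components, Cov(Tᵢ,Tⱼ) = Cov(Xᵢ,Xⱼ); the off-diagonal part of the true-score variance is the same as above.
True-score variance = [13.8²·0.56 + 10²·0.90] − 140.76 = 196.646 − 140.76 = 55.8864.
Reliability = 55.8864 / 149.68 = 0.373.

0.373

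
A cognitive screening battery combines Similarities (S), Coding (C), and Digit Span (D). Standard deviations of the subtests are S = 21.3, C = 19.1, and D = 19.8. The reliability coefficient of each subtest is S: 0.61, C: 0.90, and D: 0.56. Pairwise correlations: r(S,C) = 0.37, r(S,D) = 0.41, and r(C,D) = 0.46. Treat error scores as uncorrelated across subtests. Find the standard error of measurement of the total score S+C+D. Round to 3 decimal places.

19.645

Var(total) = 1210.54 + 994.807 = 2205.35.
True-score variance = 824.622 + 994.807 = 1819.43, so reliability = 0.8250.
Error variance = 2205.35 − 1819.43 = 385.918; SEM = √385.918 = 19.645.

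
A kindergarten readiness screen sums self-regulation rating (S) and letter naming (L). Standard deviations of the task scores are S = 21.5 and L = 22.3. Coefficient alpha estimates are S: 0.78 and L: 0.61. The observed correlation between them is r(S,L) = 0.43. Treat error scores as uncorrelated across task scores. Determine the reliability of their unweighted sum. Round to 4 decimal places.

0.7845

Var(S+L) = 21.5² + 22.3² + 2·[21.5·22.3·0.43] = 959.54 + 412.327 = 1371.87.
Under uncorrelated errors the observed covariances equal the true-score covariances, so only the own-variance terms attenuate.
True-score variance = [21.5²·0.78 + 22.3²·0.61] + 412.327 = 663.902 + 412.327 = 1076.23.
Reliability = 1076.23 / 1371.87 = 0.7845.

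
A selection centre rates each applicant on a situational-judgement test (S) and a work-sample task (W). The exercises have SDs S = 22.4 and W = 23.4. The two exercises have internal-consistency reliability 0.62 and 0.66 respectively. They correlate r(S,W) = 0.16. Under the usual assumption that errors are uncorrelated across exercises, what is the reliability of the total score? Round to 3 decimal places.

Var(S+W) = 22.4² + 23.4² + 2·[22.4·23.4·0.16] = 1049.32 + 167.731 = 1217.05.
Because errors are independent across components, Cov(Tᵢ,Tⱼ) = Cov(Xᵢ,Xⱼ); the off-diagonal part of the true-score variance is the same as above.
True-score variance = [22.4²·0.62 + 23.4²·0.66] + 167.731 = 672.481 + 167.731 = 840.212.
Reliability = 840.212 / 1217.05 = 0.690.

0.690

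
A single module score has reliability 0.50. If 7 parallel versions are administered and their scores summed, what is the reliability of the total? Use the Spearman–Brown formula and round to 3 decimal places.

0.875

ρ_k = kρ / (1 + (k−1)ρ) = 7·0.50 / (1 + 6·0.50) = 3.500 / 4.000 = 0.875.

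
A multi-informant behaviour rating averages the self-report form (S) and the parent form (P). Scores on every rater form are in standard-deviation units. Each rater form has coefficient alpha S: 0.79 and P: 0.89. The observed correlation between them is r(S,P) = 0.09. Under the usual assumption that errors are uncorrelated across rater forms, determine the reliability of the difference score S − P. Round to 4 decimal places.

Var(S−P) = 1 + 1 − 2·0.09 = 2 − 0.18 = 1.82.
Under uncorrelated errors the observed covariances equal the true-score covariances, so only the own-variance terms attenuate.
True-score variance = [0.79 + 0.89] − 0.18 = 1.68 − 0.18 = 1.5.
Reliability = 1.5 / 1.82 = 0.8242.

0.8242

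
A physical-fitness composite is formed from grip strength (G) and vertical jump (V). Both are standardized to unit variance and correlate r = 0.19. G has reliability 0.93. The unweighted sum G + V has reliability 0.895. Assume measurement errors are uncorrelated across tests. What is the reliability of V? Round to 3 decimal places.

Var(G+V) = 2 + 2·0.19 = 2.380.
True-score variance = ρ_G + ρ_V + 2·0.19, so 0.895 = (0.93 + ρ_V + 0.38) / 2.380.
ρ_V = 0.895·2.380 − 0.93 − 0.38 = 0.820.

0.820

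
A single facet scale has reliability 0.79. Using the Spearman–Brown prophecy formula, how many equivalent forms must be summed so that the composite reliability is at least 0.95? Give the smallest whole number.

6

k ≥ ρ*(1−ρ₁)/(ρ₁(1−ρ*)) = 0.95·0.21 / (0.79·0.05) = 5.051.
Smallest integer k = 6.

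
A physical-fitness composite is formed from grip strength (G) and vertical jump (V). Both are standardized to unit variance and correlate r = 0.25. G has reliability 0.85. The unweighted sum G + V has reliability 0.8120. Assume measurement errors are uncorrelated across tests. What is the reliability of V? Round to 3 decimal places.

Var(G+V) = 2 + 2·0.25 = 2.500.
True-score variance = ρ_G + ρ_V + 2·0.25, so 0.8120 = (0.85 + ρ_V + 0.50) / 2.500.
ρ_V = 0.8120·2.500 − 0.85 − 0.50 = 0.680.

0.680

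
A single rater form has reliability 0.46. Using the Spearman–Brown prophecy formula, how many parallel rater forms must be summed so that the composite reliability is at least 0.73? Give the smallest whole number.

k ≥ ρ*(1−ρ₁)/(ρ₁(1−ρ*)) = 0.73·0.54 / (0.46·0.27) = 3.174.
Smallest integer k = 4.

4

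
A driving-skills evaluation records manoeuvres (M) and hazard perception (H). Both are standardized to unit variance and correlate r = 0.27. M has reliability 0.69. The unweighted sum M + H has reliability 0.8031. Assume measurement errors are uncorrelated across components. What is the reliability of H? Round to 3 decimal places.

Var(M+H) = 2 + 2·0.27 = 2.540.
True-score variance = ρ_M + ρ_H + 2·0.27, so 0.8031 = (0.69 + ρ_H + 0.54) / 2.540.
ρ_H = 0.8031·2.540 − 0.69 − 0.54 = 0.810.

0.810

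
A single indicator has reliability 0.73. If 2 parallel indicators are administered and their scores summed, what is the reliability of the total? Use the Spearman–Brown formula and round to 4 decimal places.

ρ_k = kρ / (1 + (k−1)ρ) = 2·0.73 / (1 + 1·0.73) = 1.460 / 1.730 = 0.8439.

0.8439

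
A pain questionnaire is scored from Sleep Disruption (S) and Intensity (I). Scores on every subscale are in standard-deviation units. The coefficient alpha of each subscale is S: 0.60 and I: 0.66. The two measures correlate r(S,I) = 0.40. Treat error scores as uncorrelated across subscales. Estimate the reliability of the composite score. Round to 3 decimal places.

Var(S+I) = 2 + 2·[0.40] = 2 + 0.8 = 2.8.
Because errors are independent across components, Cov(Tᵢ,Tⱼ) = Cov(Xᵢ,Xⱼ); the off-diagonal part of the true-score variance is the same as above.
True-score variance = [0.60 + 0.66] + 0.8 = 1.26 + 0.8 = 2.06.
Reliability = 2.06 / 2.8 = 0.736.

0.736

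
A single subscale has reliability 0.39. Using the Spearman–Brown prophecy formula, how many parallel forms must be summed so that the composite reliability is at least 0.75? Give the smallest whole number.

k ≥ ρ*(1−ρ₁)/(ρ₁(1−ρ*)) = 0.75·0.61 / (0.39·0.25) = 4.692.
Smallest integer k = 5.

5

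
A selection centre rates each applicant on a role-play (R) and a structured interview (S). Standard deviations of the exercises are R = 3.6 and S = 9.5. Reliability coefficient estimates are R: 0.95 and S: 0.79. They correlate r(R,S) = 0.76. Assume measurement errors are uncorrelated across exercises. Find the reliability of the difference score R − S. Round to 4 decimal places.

0.6174

Var(R−S) = 3.6² + 9.5² − 2·3.6·9.5·0.76 = 103.21 − 51.984 = 51.226.
Under uncorrelated errors the observed covariances equal the true-score covariances, so only the own-variance terms attenuate.
True-score variance = [3.6²·0.95 + 9.5²·0.79] − 51.984 = 83.6095 − 51.984 = 31.6255.
Reliability = 31.6255 / 51.226 = 0.6174.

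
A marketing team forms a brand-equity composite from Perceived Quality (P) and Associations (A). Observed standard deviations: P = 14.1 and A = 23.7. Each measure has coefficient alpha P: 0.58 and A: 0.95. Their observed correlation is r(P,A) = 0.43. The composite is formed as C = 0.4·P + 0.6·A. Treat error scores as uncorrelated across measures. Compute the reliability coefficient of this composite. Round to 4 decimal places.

Var(C) = 0.4²·14.1² + 0.6²·23.7² + 2·[0.24·14.1·23.7·0.43] = 234.018 + 68.9727 = 302.991.
Because errors are independent across components, Cov(Tᵢ,Tⱼ) = Cov(Xᵢ,Xⱼ); the off-diagonal part of the true-score variance is the same as above.
True-score variance = [0.4²·14.1²·0.58 + 0.6²·23.7²·0.95] + 68.9727 = 210.548 + 68.9727 = 279.52.
Reliability = 279.52 / 302.991 = 0.9225.

0.9225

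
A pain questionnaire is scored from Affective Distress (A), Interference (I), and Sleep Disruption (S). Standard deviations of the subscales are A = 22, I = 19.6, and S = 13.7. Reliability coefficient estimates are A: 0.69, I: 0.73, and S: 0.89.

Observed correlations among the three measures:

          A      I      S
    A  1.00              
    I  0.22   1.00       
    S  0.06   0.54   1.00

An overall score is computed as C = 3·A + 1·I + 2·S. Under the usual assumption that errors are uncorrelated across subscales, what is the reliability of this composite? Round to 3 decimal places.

Var(C) = 3²·22² + 19.6² + 2²·13.7² + 2·[3·22·19.6·0.22 + 6·22·13.7·0.06 + 2·19.6·13.7·0.54] = 5490.92 + 1366.2 = 6857.12.
With uncorrelated errors the cross-covariances are all true-score covariance, so they carry over unchanged; only the diagonal terms shrink to ρᵢσᵢ².
True-score variance = [3²·22²·0.69 + 19.6²·0.73 + 2²·13.7²·0.89] + 1366.2 = 3954.25 + 1366.2 = 5320.45.
Reliability = 5320.45 / 6857.12 = 0.776.

0.776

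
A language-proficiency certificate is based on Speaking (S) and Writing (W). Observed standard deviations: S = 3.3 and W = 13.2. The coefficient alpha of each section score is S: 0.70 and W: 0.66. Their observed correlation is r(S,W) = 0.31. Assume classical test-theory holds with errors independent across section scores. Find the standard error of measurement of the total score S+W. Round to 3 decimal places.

Var(total) = 185.13 + 27.0072 = 212.137.
True-score variance = 122.621 + 27.0072 = 149.629, so reliability = 0.7053.
Error variance = 212.137 − 149.629 = 62.5086; SEM = √62.5086 = 7.906.

7.906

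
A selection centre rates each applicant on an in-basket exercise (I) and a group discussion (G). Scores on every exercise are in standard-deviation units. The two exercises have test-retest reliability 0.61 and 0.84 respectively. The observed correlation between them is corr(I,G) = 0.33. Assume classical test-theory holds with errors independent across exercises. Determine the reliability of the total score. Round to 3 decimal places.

0.793

Var(I+G) = 2 + 2·[0.33] = 2 + 0.66 = 2.66.
Under uncorrelated errors the observed covariances equal the true-score covariances, so only the own-variance terms attenuate.
True-score variance = [0.61 + 0.84] + 0.66 = 1.45 + 0.66 = 2.11.
Reliability = 2.11 / 2.66 = 0.793.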